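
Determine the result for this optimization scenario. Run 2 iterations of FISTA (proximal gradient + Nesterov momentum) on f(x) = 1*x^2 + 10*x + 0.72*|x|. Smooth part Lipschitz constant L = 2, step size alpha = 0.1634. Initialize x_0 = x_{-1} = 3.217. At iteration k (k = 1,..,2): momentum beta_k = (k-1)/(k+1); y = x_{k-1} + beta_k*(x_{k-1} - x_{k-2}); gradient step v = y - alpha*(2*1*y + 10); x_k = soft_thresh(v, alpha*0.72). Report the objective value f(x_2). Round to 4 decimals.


FISTA on f(x) = 1*x^2 + 10*x + 0.72*|x|
L = 2, alpha = 0.1634
Iteration 1: beta = 0.0, y = 3.217 + 0.0*(3.217 - 3.217) = 3.217
  grad(y) = 16.434, v = y - alpha*grad = 0.5317
  prox(v) = soft_thresh(0.5317, 0.1176) = 0.414
Iteration 2: beta = 0.3333, y = 0.414 + 0.3333*(0.414 - 3.217) = -0.5203
  grad(y) = 8.9594, v = y - alpha*grad = -1.9843
  prox(v) = soft_thresh(-1.9843, 0.1176) = -1.8666
f(x_2) = 1*(-1.8666)^2 + 10*(-1.8666) + 0.72*|-1.8666| = -13.8379


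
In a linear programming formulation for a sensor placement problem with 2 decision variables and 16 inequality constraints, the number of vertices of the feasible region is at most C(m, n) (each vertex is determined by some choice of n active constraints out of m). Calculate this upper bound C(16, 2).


Each vertex corresponds to some choice of n active constraints out of m, so the number of vertices is at most C(m, n) = m! / (n!(m-n)!).
m = 16, n = 2
Numerator: 16 * 15
Denominator: 2! = 2
C(16, 2) = 120


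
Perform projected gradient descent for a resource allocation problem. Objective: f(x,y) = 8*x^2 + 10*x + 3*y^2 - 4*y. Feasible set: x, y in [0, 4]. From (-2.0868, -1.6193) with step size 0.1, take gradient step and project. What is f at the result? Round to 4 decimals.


Step 1: Compute gradient at (-2.0868, -1.6193).
grad_x = 2*8*-2.0868 + 10 = -23.3888
grad_y = 2*3*-1.6193 - 4 = -13.7158
Step 2: Gradient step.
x_raw = -2.0868 - 0.1*-23.3888 = 0.2521
y_raw = -1.6193 - 0.1*-13.7158 = -0.2477
Step 3: Project onto [0, 4].
x_proj = clip(0.2521) = 0.2521
y_proj = clip(-0.2477) = 0.0
Step 4: Evaluate f.
f(0.2521, 0.0) = 3.0292


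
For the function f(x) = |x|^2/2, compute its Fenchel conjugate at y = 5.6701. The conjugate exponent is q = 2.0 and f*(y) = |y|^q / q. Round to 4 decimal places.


The conjugate exponent q satisfies 1/p + 1/q = 1.
p = 2, so q = 2/(2 - 1) = 2.0
|y|^q = 5.6701^2.0 = 32.15
f*(5.6701) = 32.15 / 2.0 = 16.075


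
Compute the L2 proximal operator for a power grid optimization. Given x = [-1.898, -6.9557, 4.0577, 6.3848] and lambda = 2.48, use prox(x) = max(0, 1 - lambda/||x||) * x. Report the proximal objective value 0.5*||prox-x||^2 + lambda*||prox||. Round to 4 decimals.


Step 1: Compute ||x||.
||x|| = 10.4506
Step 2: Compute scaling factor.
scale = max(0, 1 - 2.48/10.4506) = 0.7627
Step 3: prox(x) = [-1.4476, -5.3051, 3.0948, 4.8696]
||prox(x)|| = 7.9706
Step 4: Proximal objective.
0.5*||prox-x||^2 = 3.0752
lambda*||prox|| = 19.7671
Total = 22.8423


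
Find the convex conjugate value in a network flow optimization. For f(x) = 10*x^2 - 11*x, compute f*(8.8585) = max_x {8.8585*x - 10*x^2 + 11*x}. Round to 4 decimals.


f*(y) = sup_x {y*x - a*x^2 - b*x} = sup_x {(y-b)*x - a*x^2}
FOC: (y - b) - 2a*x = 0 => x* = (y - b)/(2a)
x* = (8.8585 + 11)/(2*10) = 0.9929
f*(8.8585) = (y-b)^2/(4a) = (8.8585 + 11)^2/(4*10)
= 394.36/40 = 9.859


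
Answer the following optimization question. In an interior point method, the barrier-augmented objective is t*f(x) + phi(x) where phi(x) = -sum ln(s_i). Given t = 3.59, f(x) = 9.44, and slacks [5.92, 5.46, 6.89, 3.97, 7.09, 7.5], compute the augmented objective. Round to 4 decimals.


Step 1: Compute log-barrier.
ln values: [1.7783, 1.6974, 1.9301, 1.3788, 1.9587, 2.0149]
phi = -(1.7783 + 1.6974 + 1.9301 + 1.3788 + 1.9587 + 2.0149) = -10.7582
Step 2: Compute augmented objective.
t*f(x) = 3.59*9.44 = 33.8896
Total = 33.8896 - 10.7582 = 23.1314


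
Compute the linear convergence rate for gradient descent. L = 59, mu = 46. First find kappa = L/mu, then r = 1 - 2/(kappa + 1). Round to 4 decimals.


Step 1: Compute the condition number.
kappa = L/mu = 59/46 = 1.2826
Step 2: Compute the convergence rate.
r = 1 - 2/(kappa + 1) = 1 - 2*mu/(L + mu) = (L - mu)/(L + mu) = 13/105 = 0.1238


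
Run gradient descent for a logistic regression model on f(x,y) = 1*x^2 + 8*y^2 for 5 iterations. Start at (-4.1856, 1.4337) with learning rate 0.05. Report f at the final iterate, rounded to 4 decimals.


Gradient descent on f(x,y) = 1*x^2 + 8*y^2.
Starting point: (-4.1856, 1.4337), alpha = 0.05
Step 1: grad_x = 2*1*-4.1856 = -8.3712, grad_y = 2*8*1.4337 = 22.9392
  x_1 = -4.1856 - 0.05*-8.3712 = -3.767
  y_1 = 1.4337 - 0.05*22.9392 = 0.2867
Step 2: grad_x = 2*1*-3.767 = -7.5341, grad_y = 2*8*0.2867 = 4.5878
  x_2 = -3.767 - 0.05*-7.5341 = -3.3903
  y_2 = 0.2867 - 0.05*4.5878 = 0.0573
Step 3: grad_x = 2*1*-3.3903 = -6.7807, grad_y = 2*8*0.0573 = 0.9176
  x_3 = -3.3903 - 0.05*-6.7807 = -3.0513
  y_3 = 0.0573 - 0.05*0.9176 = 0.0115
Step 4: grad_x = 2*1*-3.0513 = -6.1026, grad_y = 2*8*0.0115 = 0.1835
  x_4 = -3.0513 - 0.05*-6.1026 = -2.7462
  y_4 = 0.0115 - 0.05*0.1835 = 0.0023
Step 5: grad_x = 2*1*-2.7462 = -5.4923, grad_y = 2*8*0.0023 = 0.0367
  x_5 = -2.7462 - 0.05*-5.4923 = -2.4716
  y_5 = 0.0023 - 0.05*0.0367 = 0.0005
f(-2.4716, 0.0005) = 1*(-2.4716)^2 + 8*0.0005^2 = 6.1086


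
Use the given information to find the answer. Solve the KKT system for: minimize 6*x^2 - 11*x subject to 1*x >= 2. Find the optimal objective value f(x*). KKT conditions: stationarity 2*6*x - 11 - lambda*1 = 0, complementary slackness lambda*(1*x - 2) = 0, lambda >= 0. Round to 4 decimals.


Step 1: Try lambda = 0 (constraint inactive).
x_unc = 11/(2*6) = 0.9167
Check: 1*0.9167 = 0.9167 < 2 -- violated!
Step 2: Constraint must be active: 1*x = 2
x* = 2/1 = 2.0
lambda = (2*6*2.0 - 11)/1 = 13.0
Step 3: Compute optimal value.
f(x*) = 6*2.0^2 - 11*2.0 = 2.0


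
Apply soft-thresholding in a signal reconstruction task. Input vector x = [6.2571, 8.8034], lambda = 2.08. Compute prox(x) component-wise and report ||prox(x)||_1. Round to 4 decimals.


Soft-thresholding with lambda = 2.08:
prox(6.2571) = sign(6.2571)*max(|6.2571| - 2.08, 0) = 4.1771
prox(8.8034) = sign(8.8034)*max(|8.8034| - 2.08, 0) = 6.7234
prox(x) = [4.1771, 6.7234]
||prox(x)||_1 = 4.1771 + 6.7234 = 10.9005


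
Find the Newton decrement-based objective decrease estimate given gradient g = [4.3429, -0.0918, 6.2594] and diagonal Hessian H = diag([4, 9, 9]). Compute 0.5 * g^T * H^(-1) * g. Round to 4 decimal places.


Step 1: H is diagonal, so H^(-1) * g = [1.0857, -0.0102, 0.6955].
Step 2: g^T H^(-1) g = sum_i g_i^2 / H_ii
  = (4.3429)^2/4 + (-0.0918)^2/9 + (6.2594)^2/9
  = 4.7152 + 0.0009 + 4.3533 = 9.0695
Step 3: Objective decrease = 0.5 * g^T H^(-1) g = 4.5347


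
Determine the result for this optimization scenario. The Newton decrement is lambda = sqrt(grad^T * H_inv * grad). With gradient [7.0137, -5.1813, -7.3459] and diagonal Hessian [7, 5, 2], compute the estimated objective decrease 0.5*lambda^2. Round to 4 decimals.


Step 1: H is diagonal, so H^(-1) * g = [1.002, -1.0363, -3.673].
Step 2: g^T H^(-1) g = sum_i g_i^2 / H_ii
  = (7.0137)^2/7 + (-5.1813)^2/5 + (-7.3459)^2/2
  = 7.0274 + 5.3692 + 26.9811 = 39.3777
Step 3: Objective decrease = 0.5 * g^T H^(-1) g = 19.6889


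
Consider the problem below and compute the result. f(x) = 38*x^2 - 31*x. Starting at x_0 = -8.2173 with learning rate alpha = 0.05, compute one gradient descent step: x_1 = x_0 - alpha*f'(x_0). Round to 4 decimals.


We compute the gradient at x_0 and apply the update.
f'(x) = 76*x - 31
f'(-8.2173) = 76*-8.2173 - 31 = -655.5148
x_1 = -8.2173 - 0.05*-655.5148 = 24.5584


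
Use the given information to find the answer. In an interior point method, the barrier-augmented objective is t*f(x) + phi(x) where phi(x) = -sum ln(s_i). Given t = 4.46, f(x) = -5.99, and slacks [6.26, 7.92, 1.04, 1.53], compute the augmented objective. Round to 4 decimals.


Step 1: Compute log-barrier.
ln values: [1.8342, 2.0694, 0.0392, 0.4253]
phi = -(1.8342 + 2.0694 + 0.0392 + 0.4253) = -4.3681
Step 2: Compute augmented objective.
t*f(x) = 4.46*-5.99 = -26.7154
Total = -26.7154 - 4.3681 = -31.0835


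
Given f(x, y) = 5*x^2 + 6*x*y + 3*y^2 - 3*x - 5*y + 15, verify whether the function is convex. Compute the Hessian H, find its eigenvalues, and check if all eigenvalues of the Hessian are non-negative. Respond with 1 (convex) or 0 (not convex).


The Hessian of f(x,y) = 5*x^2 + 6*x*y + 3*y^2 - 3*x - 5*y + 15 is:
H = [[10, 6], [6, 6]]
Trace = 10 + 6 = 16
Determinant = 10*6 - (6)^2 = 24
Discriminant = (16)^2 - 4*24 = 160.0
Eigenvalues: lambda_1 = 1.6754, lambda_2 = 14.3246
The function is convex.

1


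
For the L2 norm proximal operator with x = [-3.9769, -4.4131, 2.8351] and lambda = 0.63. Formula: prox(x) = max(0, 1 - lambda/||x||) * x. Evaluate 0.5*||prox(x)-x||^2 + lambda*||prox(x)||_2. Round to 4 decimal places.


Step 1: Compute ||x||.
||x|| = 6.5825
Step 2: Compute scaling factor.
scale = max(0, 1 - 0.63/6.5825) = 0.9043
Step 3: prox(x) = [-3.5963, -3.9907, 2.5638]
||prox(x)|| = 5.9525
Step 4: Proximal objective.
0.5*||prox-x||^2 = 0.1985
lambda*||prox|| = 3.7501
Total = 3.9485


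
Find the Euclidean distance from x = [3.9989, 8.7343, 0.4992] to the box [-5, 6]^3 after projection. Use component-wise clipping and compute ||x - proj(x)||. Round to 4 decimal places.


Project each component onto [-5, 6].
clip(3.9989) = 3.9989, clip(8.7343) = 6.0, clip(0.4992) = 0.4992
Projection = [3.9989, 6.0, 0.4992]
Squared diffs: [0.0, 7.4764, 0.0]
Distance = sqrt(7.4764) = 2.7343


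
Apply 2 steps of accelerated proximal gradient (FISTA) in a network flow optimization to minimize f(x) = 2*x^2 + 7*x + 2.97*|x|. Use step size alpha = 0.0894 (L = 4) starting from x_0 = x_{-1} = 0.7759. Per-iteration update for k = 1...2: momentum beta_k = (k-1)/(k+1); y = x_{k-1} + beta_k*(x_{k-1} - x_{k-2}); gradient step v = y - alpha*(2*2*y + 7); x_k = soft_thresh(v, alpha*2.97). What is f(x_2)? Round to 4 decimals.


FISTA on f(x) = 2*x^2 + 7*x + 2.97*|x|
L = 4, alpha = 0.0894
Iteration 1: beta = 0.0, y = 0.7759 + 0.0*(0.7759 - 0.7759) = 0.7759
  grad(y) = 10.1036, v = y - alpha*grad = -0.1274
  prox(v) = soft_thresh(-0.1274, 0.2655) = 0.0
Iteration 2: beta = 0.3333, y = 0.0 + 0.3333*(0.0 - 0.7759) = -0.2586
  grad(y) = 5.9655, v = y - alpha*grad = -0.7919
  prox(v) = soft_thresh(-0.7919, 0.2655) = -0.5264
f(x_2) = 2*(-0.5264)^2 + 7*(-0.5264) + 2.97*|-0.5264| = -1.5673


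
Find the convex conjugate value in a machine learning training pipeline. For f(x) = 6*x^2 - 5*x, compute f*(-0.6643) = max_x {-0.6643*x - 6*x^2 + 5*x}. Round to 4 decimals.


f*(y) = sup_x {y*x - a*x^2 - b*x} = sup_x {(y-b)*x - a*x^2}
FOC: (y - b) - 2a*x = 0 => x* = (y - b)/(2a)
x* = (-0.6643 + 5)/(2*6) = 0.3613
f*(-0.6643) = (y-b)^2/(4a) = (-0.6643 + 5)^2/(4*6)
= 18.7983/24 = 0.7833


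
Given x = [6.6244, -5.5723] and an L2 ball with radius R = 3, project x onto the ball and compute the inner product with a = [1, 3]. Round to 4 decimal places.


Step 1: Compute ||x|| (intermediates to 6 decimals).
||x|| = sqrt(6.6244^2 + (-5.5723)^2) = 8.656397
Step 2: Project.
Since ||x|| > R, scale = R/||x|| = 3/8.656397 = 0.346565, proj(x) = scale * x
proj(x) = [2.295785, -1.931164]
Step 3: Dot product.
a^T * proj(x) = 1*2.295785 + 3*(-1.931164) = -3.4977


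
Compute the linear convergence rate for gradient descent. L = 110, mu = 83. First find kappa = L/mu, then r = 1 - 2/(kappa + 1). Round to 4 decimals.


Step 1: Compute the condition number.
kappa = L/mu = 110/83 = 1.3253
Step 2: Compute the convergence rate.
r = 1 - 2/(kappa + 1) = 1 - 2*mu/(L + mu) = (L - mu)/(L + mu) = 27/193 = 0.1399


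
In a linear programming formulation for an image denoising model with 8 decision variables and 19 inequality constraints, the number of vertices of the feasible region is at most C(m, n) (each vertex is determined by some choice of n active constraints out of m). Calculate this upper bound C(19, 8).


Each vertex corresponds to some choice of n active constraints out of m, so the number of vertices is at most C(m, n) = m! / (n!(m-n)!).
m = 19, n = 8
Numerator: 19 * 18 * 17 * 16 * 15 * 14 * 13 * 12
Denominator: 8! = 40320
C(19, 8) = 75582


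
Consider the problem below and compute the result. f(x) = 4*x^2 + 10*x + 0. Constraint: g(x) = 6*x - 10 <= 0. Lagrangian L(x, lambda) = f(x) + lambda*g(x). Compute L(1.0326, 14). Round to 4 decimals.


Step 1: Evaluate f(x).
f(1.0326) = 4*1.0326^2 + 10*1.0326 + 0 = 14.5911
Step 2: Evaluate g(x).
g(1.0326) = 6*1.0326 - 10 = -3.8044
Step 3: Compute Lagrangian.
L = 14.5911 + 14*-3.8044 = -38.6705


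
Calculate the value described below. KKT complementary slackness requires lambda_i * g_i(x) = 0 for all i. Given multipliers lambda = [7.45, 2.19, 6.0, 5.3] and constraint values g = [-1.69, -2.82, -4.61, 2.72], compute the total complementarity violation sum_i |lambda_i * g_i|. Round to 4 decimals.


KKT complementary slackness check:
lambda_1 * g_1 = 7.45 * -1.69 = -12.5905
lambda_2 * g_2 = 2.19 * -2.82 = -6.1758
lambda_3 * g_3 = 6.0 * -4.61 = -27.66
lambda_4 * g_4 = 5.3 * 2.72 = 14.416
Total violation = 12.5905 + 6.1758 + 27.66 + 14.416 = 60.8423


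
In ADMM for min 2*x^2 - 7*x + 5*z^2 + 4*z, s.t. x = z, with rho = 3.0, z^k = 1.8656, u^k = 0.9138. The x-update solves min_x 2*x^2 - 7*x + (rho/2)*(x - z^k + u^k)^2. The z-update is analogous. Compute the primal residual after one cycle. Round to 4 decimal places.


ADMM iteration with rho = 3.0, z^k = 1.8656, u^k = 0.9138
Step 1: x-update.
Minimize 2*x^2 - 7*x + (3.0/2)*(x - 1.8656 + 0.9138)^2
FOC: (2*2 + 3.0)*x = 7 + 3.0*(1.8656 - 0.9138)
x^{k+1} = 1.4079
Step 2: z-update.
Minimize 5*z^2 + 4*z + (3.0/2)*(1.4079 - z + 0.9138)^2
FOC: (2*5 + 3.0)*z = -4 + 3.0*(1.4079 + 0.9138)
z^{k+1} = 0.2281
Step 3: u-update.
u^{k+1} = 0.9138 + 1.4079 - 0.2281 = 2.0936
Step 4: Primal residual = |1.4079 - 0.2281| = 1.1798


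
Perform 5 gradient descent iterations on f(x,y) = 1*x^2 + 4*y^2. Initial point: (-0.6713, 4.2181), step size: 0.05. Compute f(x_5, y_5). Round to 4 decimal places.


Gradient descent on f(x,y) = 1*x^2 + 4*y^2.
Starting point: (-0.6713, 4.2181), alpha = 0.05
Step 1: grad_x = 2*1*-0.6713 = -1.3426, grad_y = 2*4*4.2181 = 33.7448
  x_1 = -0.6713 - 0.05*-1.3426 = -0.6042
  y_1 = 4.2181 - 0.05*33.7448 = 2.5309
Step 2: grad_x = 2*1*-0.6042 = -1.2083, grad_y = 2*4*2.5309 = 20.2469
  x_2 = -0.6042 - 0.05*-1.2083 = -0.5438
  y_2 = 2.5309 - 0.05*20.2469 = 1.5185
Step 3: grad_x = 2*1*-0.5438 = -1.0875, grad_y = 2*4*1.5185 = 12.1481
  x_3 = -0.5438 - 0.05*-1.0875 = -0.4894
  y_3 = 1.5185 - 0.05*12.1481 = 0.9111
Step 4: grad_x = 2*1*-0.4894 = -0.9788, grad_y = 2*4*0.9111 = 7.2889
  x_4 = -0.4894 - 0.05*-0.9788 = -0.4404
  y_4 = 0.9111 - 0.05*7.2889 = 0.5467
Step 5: grad_x = 2*1*-0.4404 = -0.8809, grad_y = 2*4*0.5467 = 4.3733
  x_5 = -0.4404 - 0.05*-0.8809 = -0.3964
  y_5 = 0.5467 - 0.05*4.3733 = 0.328
f(-0.3964, 0.328) = 1*(-0.3964)^2 + 4*0.328^2 = 0.5875


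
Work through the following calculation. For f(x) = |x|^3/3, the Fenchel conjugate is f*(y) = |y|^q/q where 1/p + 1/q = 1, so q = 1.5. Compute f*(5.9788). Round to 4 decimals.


The conjugate exponent q satisfies 1/p + 1/q = 1.
p = 3, so q = 3/(3 - 1) = 1.5
|y|^q = 5.9788^1.5 = 14.6191
f*(5.9788) = 14.6191 / 1.5 = 9.7461


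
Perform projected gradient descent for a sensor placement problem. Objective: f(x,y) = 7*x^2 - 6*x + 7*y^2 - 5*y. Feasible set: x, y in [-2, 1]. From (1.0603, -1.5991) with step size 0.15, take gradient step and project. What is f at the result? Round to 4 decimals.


Step 1: Compute gradient at (1.0603, -1.5991).
grad_x = 2*7*1.0603 - 6 = 8.8442
grad_y = 2*7*-1.5991 - 5 = -27.3874
Step 2: Gradient step.
x_raw = 1.0603 - 0.15*8.8442 = -0.2663
y_raw = -1.5991 - 0.15*-27.3874 = 2.509
Step 3: Project onto [-2, 1].
x_proj = clip(-0.2663) = -0.2663
y_proj = clip(2.509) = 1.0
Step 4: Evaluate f.
f(-0.2663, 1.0) = 4.0945


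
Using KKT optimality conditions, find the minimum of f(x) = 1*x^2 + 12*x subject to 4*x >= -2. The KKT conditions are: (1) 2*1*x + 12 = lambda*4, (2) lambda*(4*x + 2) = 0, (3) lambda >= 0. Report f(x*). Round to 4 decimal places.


Step 1: Try lambda = 0 (constraint inactive).
x_unc = -12/(2*1) = -6.0
Check: 4*-6.0 = -24.0 < -2 -- violated!
Step 2: Constraint must be active: 4*x = -2
x* = -2/4 = -0.5
lambda = (2*1*(-0.5) + 12)/4 = 2.75
Step 3: Compute optimal value.
f(x*) = 1*(-0.5)^2 + 12*(-0.5) = -5.75


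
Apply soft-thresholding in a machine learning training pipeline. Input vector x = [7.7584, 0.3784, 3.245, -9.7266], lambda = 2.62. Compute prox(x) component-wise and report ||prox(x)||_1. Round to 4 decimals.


Soft-thresholding with lambda = 2.62:
prox(7.7584) = sign(7.7584)*max(|7.7584| - 2.62, 0) = 5.1384
prox(0.3784) = sign(0.3784)*max(|0.3784| - 2.62, 0) = 0.0
prox(3.245) = sign(3.245)*max(|3.245| - 2.62, 0) = 0.625
prox(-9.7266) = sign(-9.7266)*max(|-9.7266| - 2.62, 0) = -7.1066
prox(x) = [5.1384, 0.0, 0.625, -7.1066]
||prox(x)||_1 = 5.1384 + 0.0 + 0.625 + 7.1066 = 12.87


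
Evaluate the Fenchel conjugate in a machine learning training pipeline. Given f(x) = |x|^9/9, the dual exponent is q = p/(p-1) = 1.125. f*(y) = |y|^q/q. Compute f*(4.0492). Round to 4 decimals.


The conjugate exponent q satisfies 1/p + 1/q = 1.
p = 9, so q = 9/(9 - 1) = 1.125
|y|^q = 4.0492^1.125 = 4.8227
f*(4.0492) = 4.8227 / 1.125 = 4.2868


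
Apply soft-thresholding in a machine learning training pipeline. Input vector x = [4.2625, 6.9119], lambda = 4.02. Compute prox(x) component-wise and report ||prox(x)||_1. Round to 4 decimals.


Soft-thresholding with lambda = 4.02:
prox(4.2625) = sign(4.2625)*max(|4.2625| - 4.02, 0) = 0.2425
prox(6.9119) = sign(6.9119)*max(|6.9119| - 4.02, 0) = 2.8919
prox(x) = [0.2425, 2.8919]
||prox(x)||_1 = 0.2425 + 2.8919 = 3.1344


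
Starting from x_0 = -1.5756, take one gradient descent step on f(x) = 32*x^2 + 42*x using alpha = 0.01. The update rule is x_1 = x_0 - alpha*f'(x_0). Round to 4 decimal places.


We compute the gradient at x_0 and apply the update.
f'(x) = 64*x + 42
f'(-1.5756) = 64*-1.5756 + 42 = -58.8384
x_1 = -1.5756 - 0.01*-58.8384 = -0.9872


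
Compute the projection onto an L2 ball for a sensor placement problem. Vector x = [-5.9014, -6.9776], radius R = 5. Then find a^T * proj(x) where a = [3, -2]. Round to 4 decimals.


Step 1: Compute ||x|| (intermediates to 6 decimals).
||x|| = sqrt((-5.9014)^2 + (-6.9776)^2) = 9.138568
Step 2: Project.
Since ||x|| > R, scale = R/||x|| = 5/9.138568 = 0.547132, proj(x) = scale * x
proj(x) = [-3.228845, -3.817668]
Step 3: Dot product.
a^T * proj(x) = 3*(-3.228845) - 2*(-3.817668) = -2.0512


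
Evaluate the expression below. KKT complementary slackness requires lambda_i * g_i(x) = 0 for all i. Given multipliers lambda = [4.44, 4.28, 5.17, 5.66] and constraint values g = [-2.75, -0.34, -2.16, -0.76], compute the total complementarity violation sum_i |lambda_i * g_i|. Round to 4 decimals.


KKT complementary slackness check:
lambda_1 * g_1 = 4.44 * -2.75 = -12.21
lambda_2 * g_2 = 4.28 * -0.34 = -1.4552
lambda_3 * g_3 = 5.17 * -2.16 = -11.1672
lambda_4 * g_4 = 5.66 * -0.76 = -4.3016
Total violation = 12.21 + 1.4552 + 11.1672 + 4.3016 = 29.134


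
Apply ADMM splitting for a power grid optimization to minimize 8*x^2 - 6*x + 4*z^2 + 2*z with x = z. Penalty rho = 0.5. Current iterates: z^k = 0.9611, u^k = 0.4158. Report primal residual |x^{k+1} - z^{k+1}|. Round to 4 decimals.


ADMM iteration with rho = 0.5, z^k = 0.9611, u^k = 0.4158
Step 1: x-update.
Minimize 8*x^2 - 6*x + (0.5/2)*(x - 0.9611 + 0.4158)^2
FOC: (2*8 + 0.5)*x = 6 + 0.5*(0.9611 - 0.4158)
x^{k+1} = 0.3802
Step 2: z-update.
Minimize 4*z^2 + 2*z + (0.5/2)*(0.3802 - z + 0.4158)^2
FOC: (2*4 + 0.5)*z = -2 + 0.5*(0.3802 + 0.4158)
z^{k+1} = -0.1885
Step 3: u-update.
u^{k+1} = 0.4158 + 0.3802 + 0.1885 = 0.9844
Step 4: Primal residual = |0.3802 + 0.1885| = 0.5686


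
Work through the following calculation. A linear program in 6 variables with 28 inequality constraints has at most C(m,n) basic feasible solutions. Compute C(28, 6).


Each vertex corresponds to some choice of n active constraints out of m, so the number of vertices is at most C(m, n) = m! / (n!(m-n)!).
m = 28, n = 6
Numerator: 28 * 27 * 26 * 25 * 24 * 23
Denominator: 6! = 720
C(28, 6) = 376740


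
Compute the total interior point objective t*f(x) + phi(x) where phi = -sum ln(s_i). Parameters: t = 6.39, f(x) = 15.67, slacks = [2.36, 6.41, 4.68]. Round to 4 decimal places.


Step 1: Compute log-barrier.
ln values: [0.8587, 1.8579, 1.5433]
phi = -(0.8587 + 1.8579 + 1.5433) = -4.2598
Step 2: Compute augmented objective.
t*f(x) = 6.39*15.67 = 100.1313
Total = 100.1313 - 4.2598 = 95.8715


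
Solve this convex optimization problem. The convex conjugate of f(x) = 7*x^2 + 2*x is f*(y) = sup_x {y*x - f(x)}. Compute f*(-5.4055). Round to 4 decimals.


f*(y) = sup_x {y*x - a*x^2 - b*x} = sup_x {(y-b)*x - a*x^2}
FOC: (y - b) - 2a*x = 0 => x* = (y - b)/(2a)
x* = (-5.4055 - 2)/(2*7) = -0.529
f*(-5.4055) = (y-b)^2/(4a) = (-5.4055 - 2)^2/(4*7)
= 54.8414/28 = 1.9586


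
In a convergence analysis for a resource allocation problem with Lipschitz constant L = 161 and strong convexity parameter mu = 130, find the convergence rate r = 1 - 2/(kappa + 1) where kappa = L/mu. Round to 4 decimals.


Step 1: Compute the condition number.
kappa = L/mu = 161/130 = 1.2385
Step 2: Compute the convergence rate.
r = 1 - 2/(kappa + 1) = 1 - 2*mu/(L + mu) = (L - mu)/(L + mu) = 31/291 = 0.1065


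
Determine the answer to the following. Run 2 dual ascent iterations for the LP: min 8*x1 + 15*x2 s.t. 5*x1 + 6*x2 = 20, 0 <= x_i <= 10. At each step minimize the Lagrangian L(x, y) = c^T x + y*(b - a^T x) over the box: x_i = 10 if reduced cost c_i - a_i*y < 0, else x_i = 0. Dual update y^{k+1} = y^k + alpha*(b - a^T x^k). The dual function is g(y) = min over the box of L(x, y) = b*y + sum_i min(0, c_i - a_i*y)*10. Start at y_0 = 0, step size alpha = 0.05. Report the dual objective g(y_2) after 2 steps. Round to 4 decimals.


Dual ascent for LP: min 8*x1 + 15*x2, 5*x1 + 6*x2 = 20, 0 <= x_i <= 10
Step 1: y^k = 0.0, reduced costs: (8.0, 15.0)
  x^k = (0.0, 0.0), subgradient = b - a^T x = 20.0
  y^{k+1} = 0.0 + 0.05*20.0 = 1.0
Step 2: y^k = 1.0, reduced costs: (3.0, 9.0)
  x^k = (0.0, 0.0), subgradient = b - a^T x = 20.0
  y^{k+1} = 1.0 + 0.05*20.0 = 2.0
Dual objective at y_2 = 2.0: reduced costs (-2.0, 3.0), box minimizer x = (10.0, 0.0)
g(y_2) = b*y + (c1 - a1*y)*x1 + (c2 - a2*y)*x2 = 20*2.0 + (-2.0)*10.0 + 3.0*0.0 = 40.0 - 20.0 + 0.0 = 20.0


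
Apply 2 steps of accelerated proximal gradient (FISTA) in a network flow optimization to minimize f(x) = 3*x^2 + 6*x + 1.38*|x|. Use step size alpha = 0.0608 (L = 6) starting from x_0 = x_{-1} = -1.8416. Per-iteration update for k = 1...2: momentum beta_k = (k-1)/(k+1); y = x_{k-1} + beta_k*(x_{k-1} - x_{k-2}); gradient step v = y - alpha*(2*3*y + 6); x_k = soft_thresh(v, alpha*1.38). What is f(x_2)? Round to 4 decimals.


FISTA on f(x) = 3*x^2 + 6*x + 1.38*|x|
L = 6, alpha = 0.0608
Iteration 1: beta = 0.0, y = -1.8416 + 0.0*(-1.8416 + 1.8416) = -1.8416
  grad(y) = -5.0496, v = y - alpha*grad = -1.5346
  prox(v) = soft_thresh(-1.5346, 0.0839) = -1.4507
Iteration 2: beta = 0.3333, y = -1.4507 + 0.3333*(-1.4507 + 1.8416) = -1.3204
  grad(y) = -1.9222, v = y - alpha*grad = -1.2035
  prox(v) = soft_thresh(-1.2035, 0.0839) = -1.1196
f(x_2) = 3*(-1.1196)^2 + 6*(-1.1196) + 1.38*|-1.1196| = -1.412


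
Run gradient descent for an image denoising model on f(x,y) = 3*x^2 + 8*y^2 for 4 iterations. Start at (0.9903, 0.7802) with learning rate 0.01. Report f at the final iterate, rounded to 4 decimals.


Gradient descent on f(x,y) = 3*x^2 + 8*y^2.
Starting point: (0.9903, 0.7802), alpha = 0.01
Step 1: grad_x = 2*3*0.9903 = 5.9418, grad_y = 2*8*0.7802 = 12.4832
  x_1 = 0.9903 - 0.01*5.9418 = 0.9309
  y_1 = 0.7802 - 0.01*12.4832 = 0.6554
Step 2: grad_x = 2*3*0.9309 = 5.5853, grad_y = 2*8*0.6554 = 10.4859
  x_2 = 0.9309 - 0.01*5.5853 = 0.875
  y_2 = 0.6554 - 0.01*10.4859 = 0.5505
Step 3: grad_x = 2*3*0.875 = 5.2502, grad_y = 2*8*0.5505 = 8.8081
  x_3 = 0.875 - 0.01*5.2502 = 0.8225
  y_3 = 0.5505 - 0.01*8.8081 = 0.4624
Step 4: grad_x = 2*3*0.8225 = 4.9352, grad_y = 2*8*0.4624 = 7.3988
  x_4 = 0.8225 - 0.01*4.9352 = 0.7732
  y_4 = 0.4624 - 0.01*7.3988 = 0.3884
f(0.7732, 0.3884) = 3*0.7732^2 + 8*0.3884^2 = 3.0005


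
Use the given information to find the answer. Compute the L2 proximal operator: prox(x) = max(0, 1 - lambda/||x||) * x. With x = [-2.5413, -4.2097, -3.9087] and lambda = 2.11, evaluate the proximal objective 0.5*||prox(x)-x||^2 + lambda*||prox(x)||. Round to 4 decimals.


Step 1: Compute ||x||.
||x|| = 6.2815
Step 2: Compute scaling factor.
scale = max(0, 1 - 2.11/6.2815) = 0.6641
Step 3: prox(x) = [-1.6877, -2.7956, -2.5957]
||prox(x)|| = 4.1715
Step 4: Proximal objective.
0.5*||prox-x||^2 = 2.2261
lambda*||prox|| = 8.8019
Total = 11.028


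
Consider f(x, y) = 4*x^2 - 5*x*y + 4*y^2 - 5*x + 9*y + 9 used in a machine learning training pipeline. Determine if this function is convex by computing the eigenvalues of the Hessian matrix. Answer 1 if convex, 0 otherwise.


The Hessian of f(x,y) = 4*x^2 - 5*x*y + 4*y^2 - 5*x + 9*y + 9 is:
H = [[8, -5], [-5, 8]]
Trace = 8 + 8 = 16
Determinant = 8*8 - (-5)^2 = 39
Discriminant = (16)^2 - 4*39 = 100.0
Eigenvalues: lambda_1 = 3.0, lambda_2 = 13.0
The function is convex.

1


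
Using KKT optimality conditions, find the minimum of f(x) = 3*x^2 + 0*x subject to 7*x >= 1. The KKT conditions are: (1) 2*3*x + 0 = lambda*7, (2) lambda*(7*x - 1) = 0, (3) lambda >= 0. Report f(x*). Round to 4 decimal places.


Step 1: Try lambda = 0 (constraint inactive).
x_unc = 0/(2*3) = 0.0
Check: 7*0.0 = 0.0 < 1 -- violated!
Step 2: Constraint must be active: 7*x = 1
x* = 1/7 = 0.1429 (rounded; the exact value 1/7 is used below)
lambda = (2*3*(1/7) + 0)/7 = 0.1224
Step 3: Compute optimal value.
f(x*) = 3*(1/7)^2 + 0*(1/7) = 0.0612


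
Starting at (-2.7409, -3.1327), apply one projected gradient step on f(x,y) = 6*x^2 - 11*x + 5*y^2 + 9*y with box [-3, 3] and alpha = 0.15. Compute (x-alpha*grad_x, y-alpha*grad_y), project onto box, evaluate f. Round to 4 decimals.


Step 1: Compute gradient at (-2.7409, -3.1327).
grad_x = 2*6*-2.7409 - 11 = -43.8908
grad_y = 2*5*-3.1327 + 9 = -22.327
Step 2: Gradient step.
x_raw = -2.7409 - 0.15*-43.8908 = 3.8427
y_raw = -3.1327 - 0.15*-22.327 = 0.2164
Step 3: Project onto [-3, 3].
x_proj = clip(3.8427) = 3.0
y_proj = clip(0.2164) = 0.2164
Step 4: Evaluate f.
f(3.0, 0.2164) = 23.1812


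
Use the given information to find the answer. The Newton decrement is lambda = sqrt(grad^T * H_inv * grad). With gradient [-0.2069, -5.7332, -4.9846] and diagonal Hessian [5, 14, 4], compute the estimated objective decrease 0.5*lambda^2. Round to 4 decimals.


Step 1: H is diagonal, so H^(-1) * g = [-0.0414, -0.4095, -1.2462].
Step 2: g^T H^(-1) g = sum_i g_i^2 / H_ii
  = (-0.2069)^2/5 + (-5.7332)^2/14 + (-4.9846)^2/4
  = 0.0086 + 2.3478 + 6.2116 = 8.5679
Step 3: Objective decrease = 0.5 * g^T H^(-1) g = 4.284


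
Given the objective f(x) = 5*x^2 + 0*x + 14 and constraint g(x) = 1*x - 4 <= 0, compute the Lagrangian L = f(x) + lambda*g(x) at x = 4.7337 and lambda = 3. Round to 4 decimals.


Step 1: Evaluate f(x).
f(4.7337) = 5*4.7337^2 + 0*4.7337 + 14 = 126.0396
Step 2: Evaluate g(x).
g(4.7337) = 1*4.7337 - 4 = 0.7337
Step 3: Compute Lagrangian.
L = 126.0396 + 3*0.7337 = 128.2407


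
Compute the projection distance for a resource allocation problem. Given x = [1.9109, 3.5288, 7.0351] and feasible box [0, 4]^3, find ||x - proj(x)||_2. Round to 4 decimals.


Project each component onto [0, 4].
clip(1.9109) = 1.9109, clip(3.5288) = 3.5288, clip(7.0351) = 4.0
Projection = [1.9109, 3.5288, 4.0]
Squared diffs: [0.0, 0.0, 9.2118]
Distance = sqrt(9.2118) = 3.0351


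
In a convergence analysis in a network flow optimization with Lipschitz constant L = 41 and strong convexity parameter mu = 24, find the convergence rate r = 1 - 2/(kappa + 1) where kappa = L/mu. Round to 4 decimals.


Step 1: Compute the condition number.
kappa = L/mu = 41/24 = 1.7083
Step 2: Compute the convergence rate.
r = 1 - 2/(kappa + 1) = 1 - 2*mu/(L + mu) = (L - mu)/(L + mu) = 17/65 = 0.2615


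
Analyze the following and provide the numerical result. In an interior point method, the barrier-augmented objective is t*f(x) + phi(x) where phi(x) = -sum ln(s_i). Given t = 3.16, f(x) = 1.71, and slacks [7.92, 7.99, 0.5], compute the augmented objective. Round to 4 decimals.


Step 1: Compute log-barrier.
ln values: [2.0694, 2.0782, -0.6931]
phi = -(2.0694 + 2.0782 - 0.6931) = -3.4544
Step 2: Compute augmented objective.
t*f(x) = 3.16*1.71 = 5.4036
Total = 5.4036 - 3.4544 = 1.9492


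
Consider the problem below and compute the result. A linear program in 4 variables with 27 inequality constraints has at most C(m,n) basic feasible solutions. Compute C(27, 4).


Each vertex corresponds to some choice of n active constraints out of m, so the number of vertices is at most C(m, n) = m! / (n!(m-n)!).
m = 27, n = 4
Numerator: 27 * 26 * 25 * 24
Denominator: 4! = 24
C(27, 4) = 17550


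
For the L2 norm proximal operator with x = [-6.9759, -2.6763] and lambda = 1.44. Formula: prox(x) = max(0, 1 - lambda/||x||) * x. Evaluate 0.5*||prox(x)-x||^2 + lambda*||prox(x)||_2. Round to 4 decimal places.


Step 1: Compute ||x||.
||x|| = 7.4717
Step 2: Compute scaling factor.
scale = max(0, 1 - 1.44/7.4717) = 0.8073
Step 3: prox(x) = [-5.6314, -2.1605]
||prox(x)|| = 6.0317
Step 4: Proximal objective.
0.5*||prox-x||^2 = 1.0368
lambda*||prox|| = 8.6856
Total = 9.7224


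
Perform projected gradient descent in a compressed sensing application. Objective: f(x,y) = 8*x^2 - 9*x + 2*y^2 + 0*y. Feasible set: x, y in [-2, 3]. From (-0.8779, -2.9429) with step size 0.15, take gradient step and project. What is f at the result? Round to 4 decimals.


Step 1: Compute gradient at (-0.8779, -2.9429).
grad_x = 2*8*-0.8779 - 9 = -23.0464
grad_y = 2*2*-2.9429 + 0 = -11.7716
Step 2: Gradient step.
x_raw = -0.8779 - 0.15*-23.0464 = 2.5791
y_raw = -2.9429 - 0.15*-11.7716 = -1.1772
Step 3: Project onto [-2, 3].
x_proj = clip(2.5791) = 2.5791
y_proj = clip(-1.1772) = -1.1772
Step 4: Evaluate f.
f(2.5791, -1.1772) = 32.7723


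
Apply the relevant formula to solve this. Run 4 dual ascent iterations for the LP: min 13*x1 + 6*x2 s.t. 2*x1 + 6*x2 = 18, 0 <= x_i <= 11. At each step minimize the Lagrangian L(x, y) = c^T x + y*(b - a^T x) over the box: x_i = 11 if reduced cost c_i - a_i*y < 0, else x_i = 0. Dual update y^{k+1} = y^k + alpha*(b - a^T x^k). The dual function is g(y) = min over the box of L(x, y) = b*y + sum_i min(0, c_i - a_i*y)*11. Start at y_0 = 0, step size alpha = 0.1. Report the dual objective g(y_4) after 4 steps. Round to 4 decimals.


Dual ascent for LP: min 13*x1 + 6*x2, 2*x1 + 6*x2 = 18, 0 <= x_i <= 11
Step 1: y^k = 0.0, reduced costs: (13.0, 6.0)
  x^k = (0.0, 0.0), subgradient = b - a^T x = 18.0
  y^{k+1} = 0.0 + 0.1*18.0 = 1.8
Step 2: y^k = 1.8, reduced costs: (9.4, -4.8)
  x^k = (0.0, 11.0), subgradient = b - a^T x = -48.0
  y^{k+1} = 1.8 + 0.1*-48.0 = -3.0
Step 3: y^k = -3.0, reduced costs: (19.0, 24.0)
  x^k = (0.0, 0.0), subgradient = b - a^T x = 18.0
  y^{k+1} = -3.0 + 0.1*18.0 = -1.2
Step 4: y^k = -1.2, reduced costs: (15.4, 13.2)
  x^k = (0.0, 0.0), subgradient = b - a^T x = 18.0
  y^{k+1} = -1.2 + 0.1*18.0 = 0.6
Dual objective at y_4 = 0.6: reduced costs (11.8, 2.4), box minimizer x = (0.0, 0.0)
g(y_4) = b*y + (c1 - a1*y)*x1 + (c2 - a2*y)*x2 = 18*0.6 + 11.8*0.0 + 2.4*0.0 = 10.8 + 0.0 + 0.0 = 10.8


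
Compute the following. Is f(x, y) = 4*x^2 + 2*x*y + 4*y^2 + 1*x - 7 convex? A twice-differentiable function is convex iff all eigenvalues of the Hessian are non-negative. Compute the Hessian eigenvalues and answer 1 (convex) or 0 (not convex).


The Hessian of f(x,y) = 4*x^2 + 2*x*y + 4*y^2 + 1*x - 7 is:
H = [[8, 2], [2, 8]]
Trace = 8 + 8 = 16
Determinant = 8*8 - (2)^2 = 60
Discriminant = (16)^2 - 4*60 = 16.0
Eigenvalues: lambda_1 = 6.0, lambda_2 = 10.0
The function is convex.

1


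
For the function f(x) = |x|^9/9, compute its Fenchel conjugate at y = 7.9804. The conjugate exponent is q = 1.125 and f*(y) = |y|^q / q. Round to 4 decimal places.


The conjugate exponent q satisfies 1/p + 1/q = 1.
p = 9, so q = 9/(9 - 1) = 1.125
|y|^q = 7.9804^1.125 = 10.3461
f*(7.9804) = 10.3461 / 1.125 = 9.1966


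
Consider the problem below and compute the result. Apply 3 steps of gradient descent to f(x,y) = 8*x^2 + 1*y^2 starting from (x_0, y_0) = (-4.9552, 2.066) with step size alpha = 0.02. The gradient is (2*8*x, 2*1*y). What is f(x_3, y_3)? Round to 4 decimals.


Gradient descent on f(x,y) = 8*x^2 + 1*y^2.
Starting point: (-4.9552, 2.066), alpha = 0.02
Step 1: grad_x = 2*8*-4.9552 = -79.2832, grad_y = 2*1*2.066 = 4.132
  x_1 = -4.9552 - 0.02*-79.2832 = -3.3695
  y_1 = 2.066 - 0.02*4.132 = 1.9834
Step 2: grad_x = 2*8*-3.3695 = -53.9126, grad_y = 2*1*1.9834 = 3.9667
  x_2 = -3.3695 - 0.02*-53.9126 = -2.2913
  y_2 = 1.9834 - 0.02*3.9667 = 1.904
Step 3: grad_x = 2*8*-2.2913 = -36.6606, grad_y = 2*1*1.904 = 3.8081
  x_3 = -2.2913 - 0.02*-36.6606 = -1.5581
  y_3 = 1.904 - 0.02*3.8081 = 1.8279
f(-1.5581, 1.8279) = 8*(-1.5581)^2 + 1*1.8279^2 = 22.7618


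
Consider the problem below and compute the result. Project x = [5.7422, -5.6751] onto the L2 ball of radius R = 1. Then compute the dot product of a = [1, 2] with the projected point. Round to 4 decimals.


Step 1: Compute ||x|| (intermediates to 6 decimals).
||x|| = sqrt(5.7422^2 + (-5.6751)^2) = 8.07339
Step 2: Project.
Since ||x|| > R, scale = R/||x|| = 1/8.07339 = 0.123864, proj(x) = scale * x
proj(x) = [0.711252, -0.702941]
Step 3: Dot product.
a^T * proj(x) = 1*0.711252 + 2*(-0.702941) = -0.6946


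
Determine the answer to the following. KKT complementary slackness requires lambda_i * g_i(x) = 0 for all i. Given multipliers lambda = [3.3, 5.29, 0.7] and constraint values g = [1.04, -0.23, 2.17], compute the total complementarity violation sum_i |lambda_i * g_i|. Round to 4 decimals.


KKT complementary slackness check:
lambda_1 * g_1 = 3.3 * 1.04 = 3.432
lambda_2 * g_2 = 5.29 * -0.23 = -1.2167
lambda_3 * g_3 = 0.7 * 2.17 = 1.519
Total violation = 3.432 + 1.2167 + 1.519 = 6.1677


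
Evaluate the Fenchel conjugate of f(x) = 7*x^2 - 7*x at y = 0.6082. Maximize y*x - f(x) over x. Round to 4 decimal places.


f*(y) = sup_x {y*x - a*x^2 - b*x} = sup_x {(y-b)*x - a*x^2}
FOC: (y - b) - 2a*x = 0 => x* = (y - b)/(2a)
x* = (0.6082 + 7)/(2*7) = 0.5434
f*(0.6082) = (y-b)^2/(4a) = (0.6082 + 7)^2/(4*7)
= 57.8847/28 = 2.0673


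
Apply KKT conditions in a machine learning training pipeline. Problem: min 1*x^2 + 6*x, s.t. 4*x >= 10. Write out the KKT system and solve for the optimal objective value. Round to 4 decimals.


Step 1: Try lambda = 0 (constraint inactive).
x_unc = -6/(2*1) = -3.0
Check: 4*-3.0 = -12.0 < 10 -- violated!
Step 2: Constraint must be active: 4*x = 10
x* = 10/4 = 2.5
lambda = (2*1*2.5 + 6)/4 = 2.75
Step 3: Compute optimal value.
f(x*) = 1*2.5^2 + 6*2.5 = 21.25


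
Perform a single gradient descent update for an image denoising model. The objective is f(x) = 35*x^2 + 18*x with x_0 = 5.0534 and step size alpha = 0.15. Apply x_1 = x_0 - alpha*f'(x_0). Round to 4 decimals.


We compute the gradient at x_0 and apply the update.
f'(x) = 70*x + 18
f'(5.0534) = 70*5.0534 + 18 = 371.738
x_1 = 5.0534 - 0.15*371.738 = -50.7073


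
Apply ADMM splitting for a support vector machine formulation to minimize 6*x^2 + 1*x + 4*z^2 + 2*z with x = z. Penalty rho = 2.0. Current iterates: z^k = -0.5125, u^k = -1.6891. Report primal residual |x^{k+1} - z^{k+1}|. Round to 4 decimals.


ADMM iteration with rho = 2.0, z^k = -0.5125, u^k = -1.6891
Step 1: x-update.
Minimize 6*x^2 + 1*x + (2.0/2)*(x + 0.5125 - 1.6891)^2
FOC: (2*6 + 2.0)*x = -1 + 2.0*(-0.5125 + 1.6891)
x^{k+1} = 0.0967
Step 2: z-update.
Minimize 4*z^2 + 2*z + (2.0/2)*(0.0967 - z - 1.6891)^2
FOC: (2*4 + 2.0)*z = -2 + 2.0*(0.0967 - 1.6891)
z^{k+1} = -0.5185
Step 3: u-update.
u^{k+1} = -1.6891 + 0.0967 + 0.5185 = -1.074
Step 4: Primal residual = |0.0967 + 0.5185| = 0.6151


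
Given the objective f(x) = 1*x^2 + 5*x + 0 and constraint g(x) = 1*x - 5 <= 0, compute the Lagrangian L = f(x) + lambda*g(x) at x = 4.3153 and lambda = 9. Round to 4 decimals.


Step 1: Evaluate f(x).
f(4.3153) = 1*4.3153^2 + 5*4.3153 + 0 = 40.1983
Step 2: Evaluate g(x).
g(4.3153) = 1*4.3153 - 5 = -0.6847
Step 3: Compute Lagrangian.
L = 40.1983 + 9*-0.6847 = 34.036


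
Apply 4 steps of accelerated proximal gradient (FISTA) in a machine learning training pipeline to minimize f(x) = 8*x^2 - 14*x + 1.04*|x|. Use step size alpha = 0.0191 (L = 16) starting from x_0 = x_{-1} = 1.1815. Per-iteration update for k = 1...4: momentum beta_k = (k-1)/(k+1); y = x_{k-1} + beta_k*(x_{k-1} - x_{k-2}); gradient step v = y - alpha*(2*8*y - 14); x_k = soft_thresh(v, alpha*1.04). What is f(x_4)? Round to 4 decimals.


FISTA on f(x) = 8*x^2 - 14*x + 1.04*|x|
L = 16, alpha = 0.0191
Iteration 1: beta = 0.0, y = 1.1815 + 0.0*(1.1815 - 1.1815) = 1.1815
  grad(y) = 4.904, v = y - alpha*grad = 1.0878
  prox(v) = soft_thresh(1.0878, 0.0199) = 1.068
Iteration 2: beta = 0.3333, y = 1.068 + 0.3333*(1.068 - 1.1815) = 1.0301
  grad(y) = 2.482, v = y - alpha*grad = 0.9827
  prox(v) = soft_thresh(0.9827, 0.0199) = 0.9629
Iteration 3: beta = 0.5, y = 0.9629 + 0.5*(0.9629 - 1.068) = 0.9103
  grad(y) = 0.5648, v = y - alpha*grad = 0.8995
  prox(v) = soft_thresh(0.8995, 0.0199) = 0.8796
Iteration 4: beta = 0.6, y = 0.8796 + 0.6*(0.8796 - 0.9629) = 0.8297
  grad(y) = -0.7244, v = y - alpha*grad = 0.8436
  prox(v) = soft_thresh(0.8436, 0.0199) = 0.8237
f(x_4) = 8*0.8237^2 - 14*0.8237 + 1.04*|0.8237| = -5.2473


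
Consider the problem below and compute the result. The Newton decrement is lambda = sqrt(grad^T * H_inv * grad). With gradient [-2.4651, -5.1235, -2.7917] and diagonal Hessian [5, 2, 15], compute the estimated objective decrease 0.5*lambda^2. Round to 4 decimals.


Step 1: H is diagonal, so H^(-1) * g = [-0.493, -2.5618, -0.1861].
Step 2: g^T H^(-1) g = sum_i g_i^2 / H_ii
  = (-2.4651)^2/5 + (-5.1235)^2/2 + (-2.7917)^2/15
  = 1.2153 + 13.1251 + 0.5196 = 14.86
Step 3: Objective decrease = 0.5 * g^T H^(-1) g = 7.43


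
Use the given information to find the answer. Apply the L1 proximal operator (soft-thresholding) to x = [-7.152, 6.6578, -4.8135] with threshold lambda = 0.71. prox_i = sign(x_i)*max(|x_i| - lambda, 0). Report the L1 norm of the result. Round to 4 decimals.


Soft-thresholding with lambda = 0.71:
prox(-7.152) = sign(-7.152)*max(|-7.152| - 0.71, 0) = -6.442
prox(6.6578) = sign(6.6578)*max(|6.6578| - 0.71, 0) = 5.9478
prox(-4.8135) = sign(-4.8135)*max(|-4.8135| - 0.71, 0) = -4.1035
prox(x) = [-6.442, 5.9478, -4.1035]
||prox(x)||_1 = 6.442 + 5.9478 + 4.1035 = 16.4933


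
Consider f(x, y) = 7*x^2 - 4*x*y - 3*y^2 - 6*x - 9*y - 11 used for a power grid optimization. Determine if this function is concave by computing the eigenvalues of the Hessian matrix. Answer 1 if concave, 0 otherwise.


The Hessian of f(x,y) = 7*x^2 - 4*x*y - 3*y^2 - 6*x - 9*y - 11 is:
H = [[14, -4], [-4, -6]]
Trace = 14 - 6 = 8
Determinant = 14*-6 - (-4)^2 = -100
Discriminant = (8)^2 - 4*-100 = 464.0
Eigenvalues: lambda_1 = -6.7703, lambda_2 = 14.7703
The function is not concave.

0


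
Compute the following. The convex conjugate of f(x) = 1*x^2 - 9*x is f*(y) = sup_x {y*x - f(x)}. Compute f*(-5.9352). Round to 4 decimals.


f*(y) = sup_x {y*x - a*x^2 - b*x} = sup_x {(y-b)*x - a*x^2}
FOC: (y - b) - 2a*x = 0 => x* = (y - b)/(2a)
x* = (-5.9352 + 9)/(2*1) = 1.5324
f*(-5.9352) = (y-b)^2/(4a) = (-5.9352 + 9)^2/(4*1)
= 9.393/4 = 2.3482


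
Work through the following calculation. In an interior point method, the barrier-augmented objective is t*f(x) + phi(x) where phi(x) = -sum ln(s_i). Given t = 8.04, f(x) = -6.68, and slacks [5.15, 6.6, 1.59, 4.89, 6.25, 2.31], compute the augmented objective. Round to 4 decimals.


Step 1: Compute log-barrier.
ln values: [1.639, 1.8871, 0.4637, 1.5872, 1.8326, 0.8372]
phi = -(1.639 + 1.8871 + 0.4637 + 1.5872 + 1.8326 + 0.8372) = -8.2468
Step 2: Compute augmented objective.
t*f(x) = 8.04*-6.68 = -53.7072
Total = -53.7072 - 8.2468 = -61.954
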